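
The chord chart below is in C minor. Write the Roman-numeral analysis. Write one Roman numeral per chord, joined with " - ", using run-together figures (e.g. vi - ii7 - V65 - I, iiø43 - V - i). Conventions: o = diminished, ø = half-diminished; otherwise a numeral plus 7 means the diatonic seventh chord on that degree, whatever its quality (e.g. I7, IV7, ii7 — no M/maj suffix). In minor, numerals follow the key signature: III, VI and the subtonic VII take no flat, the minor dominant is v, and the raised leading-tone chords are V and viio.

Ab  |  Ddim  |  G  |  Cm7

VI - iio - V - i7

Ab: root Ab is the submediant; major triad there is VI.
Ddim: root D is the supertonic; diminished triad there is iio.
G: root G is the dominant; major triad there is V.
Cm7 has root C, degree 1 in C minor, so i7.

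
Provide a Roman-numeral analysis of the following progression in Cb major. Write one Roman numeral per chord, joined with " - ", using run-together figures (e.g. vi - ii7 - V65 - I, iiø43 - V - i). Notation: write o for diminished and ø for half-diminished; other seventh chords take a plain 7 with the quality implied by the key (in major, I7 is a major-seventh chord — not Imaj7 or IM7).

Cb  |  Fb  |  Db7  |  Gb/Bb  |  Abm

I - IV - V7/V - V6 - vi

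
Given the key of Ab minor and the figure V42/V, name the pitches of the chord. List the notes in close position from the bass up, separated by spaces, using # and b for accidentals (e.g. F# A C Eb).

Ab Bb D F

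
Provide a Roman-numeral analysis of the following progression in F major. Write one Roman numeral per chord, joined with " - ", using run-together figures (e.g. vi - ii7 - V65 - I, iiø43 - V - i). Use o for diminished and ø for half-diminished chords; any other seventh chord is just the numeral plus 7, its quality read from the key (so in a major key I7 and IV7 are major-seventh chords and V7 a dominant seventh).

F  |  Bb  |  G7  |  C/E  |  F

I - IV - V7/V - V6 - I

F: root F is the tonic; major triad there is I.
Bb: root Bb is the subdominant; major triad there is IV.
G7: chromatic; G is V of V, so V7/V.
C/E: root C is the dominant; major triad there is V6.
F: root F is the tonic; major triad there is I.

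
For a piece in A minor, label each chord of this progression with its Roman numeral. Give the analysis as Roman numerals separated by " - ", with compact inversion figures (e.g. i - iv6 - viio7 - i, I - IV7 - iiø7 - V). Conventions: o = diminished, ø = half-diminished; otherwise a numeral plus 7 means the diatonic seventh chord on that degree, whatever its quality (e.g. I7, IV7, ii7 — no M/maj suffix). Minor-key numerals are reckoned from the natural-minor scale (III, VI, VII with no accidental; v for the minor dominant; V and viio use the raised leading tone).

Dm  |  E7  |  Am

iv - V7 - i

Dm has root D, degree 4 in A minor, so iv.
E7: dominant seventh chord on E = scale degree 5 → V7.
Am: root A is the tonic; minor triad there is i.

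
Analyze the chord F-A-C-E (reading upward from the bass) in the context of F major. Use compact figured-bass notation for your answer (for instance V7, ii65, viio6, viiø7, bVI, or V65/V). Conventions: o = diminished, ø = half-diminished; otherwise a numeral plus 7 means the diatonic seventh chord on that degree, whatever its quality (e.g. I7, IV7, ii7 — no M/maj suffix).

I7

The pitches F-A-C-E form a major seventh chord rooted on F.
In F major, F is the tonic; the diatonic major seventh chord there is I7.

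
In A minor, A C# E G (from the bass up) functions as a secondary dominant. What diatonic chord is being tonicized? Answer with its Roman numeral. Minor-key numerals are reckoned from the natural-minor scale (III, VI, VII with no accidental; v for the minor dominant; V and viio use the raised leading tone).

The chord is a dominant seventh chord on A.
A dominant resolves down a perfect fifth: A → D. In A minor, D is scale degree 4, i.e. iv.

iv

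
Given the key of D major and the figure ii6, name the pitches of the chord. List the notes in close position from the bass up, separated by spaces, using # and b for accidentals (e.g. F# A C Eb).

G B E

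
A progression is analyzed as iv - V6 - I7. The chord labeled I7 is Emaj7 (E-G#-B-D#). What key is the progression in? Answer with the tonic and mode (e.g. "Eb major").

The chord Emaj7 is a major seventh chord rooted on E; its label is I7.
If E is scale degree 1 and the mode makes that degree carry a major seventh chord, the tonic is E and the mode is major.

E major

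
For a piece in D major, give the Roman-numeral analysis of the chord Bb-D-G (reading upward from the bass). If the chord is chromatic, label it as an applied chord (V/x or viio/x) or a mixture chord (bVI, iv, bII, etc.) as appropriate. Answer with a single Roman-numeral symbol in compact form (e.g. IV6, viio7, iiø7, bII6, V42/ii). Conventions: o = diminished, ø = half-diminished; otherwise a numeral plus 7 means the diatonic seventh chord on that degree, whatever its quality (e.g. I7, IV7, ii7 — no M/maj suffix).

The pitches G-Bb-D form a minor triad rooted on G.
G is the fourth degree of D major. This is the minor subdominant, borrowed from the parallel minor.
With Bb in the bass the chord is in first inversion, so the figured bass is 6.

iv6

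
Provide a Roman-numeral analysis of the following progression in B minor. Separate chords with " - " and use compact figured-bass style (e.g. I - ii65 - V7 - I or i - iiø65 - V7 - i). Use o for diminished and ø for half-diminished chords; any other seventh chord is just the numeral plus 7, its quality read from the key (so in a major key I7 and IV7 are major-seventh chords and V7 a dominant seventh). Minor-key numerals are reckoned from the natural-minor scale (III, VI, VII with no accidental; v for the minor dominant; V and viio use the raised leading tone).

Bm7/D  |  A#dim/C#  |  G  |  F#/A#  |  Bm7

i65 - viio6 - VI - V6 - i7

Bm7/D: minor seventh chord on B = scale degree 1 → i65.
A#dim/C#: diminished triad on A# = scale degree 7 → viio6.
G: root G is the submediant; major triad there is VI.
F#/A#: major triad on F# = scale degree 5 → V6.
Bm7: root B is the tonic; minor seventh chord there is i7.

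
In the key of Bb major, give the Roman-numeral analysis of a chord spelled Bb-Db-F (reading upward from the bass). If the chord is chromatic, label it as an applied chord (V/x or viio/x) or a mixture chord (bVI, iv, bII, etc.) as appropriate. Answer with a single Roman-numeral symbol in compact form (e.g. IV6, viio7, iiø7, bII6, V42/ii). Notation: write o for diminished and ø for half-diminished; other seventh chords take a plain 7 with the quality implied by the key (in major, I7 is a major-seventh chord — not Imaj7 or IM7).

i

The pitches Bb-Db-F form a minor triad rooted on Bb.
Bb is the first degree of Bb major. This is the minor tonic, borrowed from the parallel minor.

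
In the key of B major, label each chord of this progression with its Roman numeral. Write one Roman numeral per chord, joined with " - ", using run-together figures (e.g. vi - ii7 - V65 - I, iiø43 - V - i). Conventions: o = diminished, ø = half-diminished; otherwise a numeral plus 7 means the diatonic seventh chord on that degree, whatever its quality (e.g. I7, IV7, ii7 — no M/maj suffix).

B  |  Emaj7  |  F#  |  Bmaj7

I - IV7 - V - I7

B has root B, degree 1 in B major, so I.
Emaj7: root E is the subdominant; major seventh chord there is IV7.
F#: major triad on F# = scale degree 5 → V.
Bmaj7: major seventh chord on B = scale degree 1 → I7.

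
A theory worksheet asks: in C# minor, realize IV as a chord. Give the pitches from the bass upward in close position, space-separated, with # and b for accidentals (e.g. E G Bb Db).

IV is the major subdominant, borrowed from the parallel major. In C# minor that root is F#.
So the chord is F#-A#-C#.

F# A# C#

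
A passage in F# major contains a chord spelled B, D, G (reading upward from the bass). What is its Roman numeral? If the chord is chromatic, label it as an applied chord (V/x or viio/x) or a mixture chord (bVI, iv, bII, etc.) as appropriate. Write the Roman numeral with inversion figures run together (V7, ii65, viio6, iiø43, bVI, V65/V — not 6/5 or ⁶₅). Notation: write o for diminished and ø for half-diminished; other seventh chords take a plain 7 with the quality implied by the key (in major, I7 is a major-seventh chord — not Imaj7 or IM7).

bII6

Stacked in thirds the chord is G-B-D: a major triad on G.
G is the lowered second degree of F# major (diatonic 2 would be G#). This is the Neapolitan sixth — a major triad on the lowered second degree, here in its customary first inversion.
With B in the bass the chord is in first inversion, so the figured bass is 6.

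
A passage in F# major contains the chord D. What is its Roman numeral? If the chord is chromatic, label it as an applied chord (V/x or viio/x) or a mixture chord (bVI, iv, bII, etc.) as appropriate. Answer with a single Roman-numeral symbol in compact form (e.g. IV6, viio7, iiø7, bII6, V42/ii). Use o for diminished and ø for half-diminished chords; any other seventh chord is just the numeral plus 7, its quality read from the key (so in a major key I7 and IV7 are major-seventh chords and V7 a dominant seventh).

Stacked in thirds the chord is D-F#-A: a major triad on D.
D is the lowered sixth degree of F# major (diatonic 6 would be D#). This is a major triad on the lowered sixth degree, borrowed from the parallel minor.

bVI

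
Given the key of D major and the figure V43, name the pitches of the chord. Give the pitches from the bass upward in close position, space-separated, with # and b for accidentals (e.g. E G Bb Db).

E G A C#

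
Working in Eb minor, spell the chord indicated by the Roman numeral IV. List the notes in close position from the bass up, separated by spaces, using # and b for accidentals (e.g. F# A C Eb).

Ab C Eb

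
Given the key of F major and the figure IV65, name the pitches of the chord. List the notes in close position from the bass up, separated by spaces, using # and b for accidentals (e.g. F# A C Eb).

D F A Bb

The numeral's case and figure indicate a major seventh chord. In F major its root, scale degree 4, is Bb.
That chord is spelled Bb-D-F-A.
The figured bass 65 indicates first inversion, placing the third (D) in the bass: D-F-A-Bb.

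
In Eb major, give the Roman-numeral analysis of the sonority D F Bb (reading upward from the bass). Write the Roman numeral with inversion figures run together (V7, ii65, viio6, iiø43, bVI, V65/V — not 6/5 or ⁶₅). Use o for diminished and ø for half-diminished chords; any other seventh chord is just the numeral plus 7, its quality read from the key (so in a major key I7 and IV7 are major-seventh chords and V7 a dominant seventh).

Stacked in thirds the chord is Bb-D-F: a major triad on Bb.
Bb is scale degree 5 in Eb major, and a major triad on that degree is written V.
With D in the bass the chord is in first inversion, so the figured bass is 6.

V6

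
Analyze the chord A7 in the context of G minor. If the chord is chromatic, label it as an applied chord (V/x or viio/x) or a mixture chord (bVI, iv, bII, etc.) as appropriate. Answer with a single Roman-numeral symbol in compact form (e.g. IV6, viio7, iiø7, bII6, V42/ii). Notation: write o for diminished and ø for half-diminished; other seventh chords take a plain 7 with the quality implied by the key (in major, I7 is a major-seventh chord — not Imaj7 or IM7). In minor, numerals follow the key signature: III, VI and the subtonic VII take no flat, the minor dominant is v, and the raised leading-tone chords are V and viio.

Stacked in thirds the chord is A-C#-E-G: a dominant seventh chord on A.
A is not a diatonic chord root with this quality in G minor, but it lies a perfect fifth above D (V), so the chord functions as an applied dominant of V.

V7/V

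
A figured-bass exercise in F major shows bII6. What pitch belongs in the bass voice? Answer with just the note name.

Bb

bII in F major has root Gb; the chord is Gb-Bb-Db.
The figure 6 means first inversion — the third is in the bass.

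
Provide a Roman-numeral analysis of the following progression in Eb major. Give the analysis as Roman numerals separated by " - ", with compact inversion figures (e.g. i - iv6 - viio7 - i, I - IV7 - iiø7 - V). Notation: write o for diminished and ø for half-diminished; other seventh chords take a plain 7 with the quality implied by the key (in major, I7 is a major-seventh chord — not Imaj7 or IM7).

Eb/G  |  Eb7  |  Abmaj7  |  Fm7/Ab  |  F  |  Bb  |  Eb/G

I6 - V7/IV - IV7 - ii65 - V/V - V - I6

Eb/G has root Eb, degree 1 in Eb major, so I6.
Eb7: a dominant seventh chord on Eb, the applied dominant of IV → V7/IV.
Abmaj7: major seventh chord on Ab = scale degree 4 → IV7.
Fm7/Ab: root F is the supertonic; minor seventh chord there is ii65.
F is the secondary dominant of V (major triad on F): V/V.
Bb: root Bb is the dominant; major triad there is V.
Eb/G: root Eb is the tonic; major triad there is I6.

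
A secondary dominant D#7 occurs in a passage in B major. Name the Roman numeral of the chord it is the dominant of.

vi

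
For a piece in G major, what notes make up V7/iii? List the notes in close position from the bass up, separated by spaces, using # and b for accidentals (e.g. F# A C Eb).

V7/iii is a secondary dominant — the dominant seventh of iii. iii in G major is B, so the applied chord's root is F#, a perfect fifth above.
Building a dominant seventh chord on F# gives F#-A#-C#-E.

F# A# C# E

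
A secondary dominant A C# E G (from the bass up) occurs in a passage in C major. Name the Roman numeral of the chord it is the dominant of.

ii

The chord is a dominant seventh chord on A.
A dominant resolves down a perfect fifth: A → D. In C major, D is scale degree 2, i.e. ii.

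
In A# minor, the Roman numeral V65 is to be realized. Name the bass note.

V in A# minor has root E#; the chord is E#-G##-B#-D#.
The figure 65 means first inversion — the third is in the bass.

G##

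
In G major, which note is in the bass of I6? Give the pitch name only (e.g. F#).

I in G major has root G; the chord is G-B-D.
The figure 6 means first inversion — the third is in the bass.

B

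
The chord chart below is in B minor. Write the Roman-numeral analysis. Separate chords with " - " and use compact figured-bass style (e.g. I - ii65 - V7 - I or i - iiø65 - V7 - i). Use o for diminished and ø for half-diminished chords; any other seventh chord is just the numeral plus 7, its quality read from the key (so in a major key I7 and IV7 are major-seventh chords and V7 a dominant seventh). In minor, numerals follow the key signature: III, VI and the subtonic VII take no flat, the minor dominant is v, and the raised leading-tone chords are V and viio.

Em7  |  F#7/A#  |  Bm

Em7 has root E, degree 4 in B minor, so iv7.
F#7/A#: root F# is the dominant; dominant seventh chord there is V65.
Bm: minor triad on B = scale degree 1 → i.

iv7 - V65 - i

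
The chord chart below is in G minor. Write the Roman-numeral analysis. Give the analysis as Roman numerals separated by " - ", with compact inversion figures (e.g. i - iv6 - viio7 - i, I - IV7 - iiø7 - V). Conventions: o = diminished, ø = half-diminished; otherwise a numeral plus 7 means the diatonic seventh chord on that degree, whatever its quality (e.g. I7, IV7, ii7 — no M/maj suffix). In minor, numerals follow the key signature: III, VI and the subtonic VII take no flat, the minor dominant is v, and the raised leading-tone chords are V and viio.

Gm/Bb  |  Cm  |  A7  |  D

Gm/Bb: minor triad on G = scale degree 1 → i6.
Cm: root C is the subdominant; minor triad there is iv.
A7 is the secondary dominant of V (dominant seventh chord on A): V7/V.
D: major triad on D = scale degree 5 → V.

i6 - iv - V7/V - V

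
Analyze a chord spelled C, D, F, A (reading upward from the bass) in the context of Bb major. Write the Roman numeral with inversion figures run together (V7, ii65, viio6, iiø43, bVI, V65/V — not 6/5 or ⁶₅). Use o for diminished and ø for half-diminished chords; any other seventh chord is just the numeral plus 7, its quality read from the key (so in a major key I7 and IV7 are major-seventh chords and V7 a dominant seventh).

iii42

Stacked in thirds the chord is D-F-A-C: a minor seventh chord on D.
In Bb major, D is the mediant; the diatonic minor seventh chord there is iii7.
With C in the bass the chord is in third inversion, so the figured bass is 42.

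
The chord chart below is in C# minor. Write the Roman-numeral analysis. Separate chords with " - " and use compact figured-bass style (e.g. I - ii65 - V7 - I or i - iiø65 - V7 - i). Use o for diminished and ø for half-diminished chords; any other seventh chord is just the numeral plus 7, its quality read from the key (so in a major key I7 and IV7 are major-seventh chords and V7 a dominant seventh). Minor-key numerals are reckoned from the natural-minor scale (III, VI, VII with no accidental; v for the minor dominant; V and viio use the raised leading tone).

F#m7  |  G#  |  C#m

iv7 - V - i

F#m7 has root F#, degree 4 in C# minor, so iv7.
G#: root G# is the dominant; major triad there is V.
C#m has root C#, degree 1 in C# minor, so i.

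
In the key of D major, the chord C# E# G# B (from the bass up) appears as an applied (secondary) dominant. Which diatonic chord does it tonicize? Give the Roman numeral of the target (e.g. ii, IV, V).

iii

The chord is a dominant seventh chord on C#.
A dominant resolves down a perfect fifth: C# → F#. In D major, F# is scale degree 3, i.e. iii.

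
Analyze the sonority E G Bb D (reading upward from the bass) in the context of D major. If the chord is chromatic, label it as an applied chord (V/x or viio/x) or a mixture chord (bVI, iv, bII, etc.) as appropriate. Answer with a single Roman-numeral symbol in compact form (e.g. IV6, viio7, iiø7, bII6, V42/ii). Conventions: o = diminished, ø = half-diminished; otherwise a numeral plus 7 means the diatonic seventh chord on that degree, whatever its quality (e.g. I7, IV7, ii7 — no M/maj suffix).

iiø7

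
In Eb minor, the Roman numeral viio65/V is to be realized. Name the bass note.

C

The applied chord viio65/V is rooted on A: A-C-Eb-Gb.
The figure 65 means first inversion — the third is in the bass.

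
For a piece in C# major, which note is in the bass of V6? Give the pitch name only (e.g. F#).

V in C# major has root G#; the chord is G#-B#-D#.
The figure 6 means first inversion — the third is in the bass.

B#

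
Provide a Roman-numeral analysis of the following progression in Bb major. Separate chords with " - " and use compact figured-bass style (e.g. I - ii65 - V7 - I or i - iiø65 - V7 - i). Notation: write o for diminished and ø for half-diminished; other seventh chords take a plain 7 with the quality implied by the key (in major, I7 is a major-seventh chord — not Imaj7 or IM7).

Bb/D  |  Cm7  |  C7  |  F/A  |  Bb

Bb/D has root Bb, degree 1 in Bb major, so I6.
Cm7: root C is the supertonic; minor seventh chord there is ii7.
C7: a dominant seventh chord on C, the applied dominant of V → V7/V.
F/A: root F is the dominant; major triad there is V6.
Bb: root Bb is the tonic; major triad there is I.

I6 - ii7 - V7/V - V6 - I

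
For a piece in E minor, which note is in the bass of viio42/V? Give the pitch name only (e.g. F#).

The applied chord viio42/V is rooted on A#: A#-C#-E-G.
The figure 42 means third inversion — the seventh is in the bass.

G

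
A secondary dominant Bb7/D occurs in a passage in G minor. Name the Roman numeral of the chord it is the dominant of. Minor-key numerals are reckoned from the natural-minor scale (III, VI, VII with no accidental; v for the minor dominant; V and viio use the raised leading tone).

VI

The chord is a dominant seventh chord on Bb.
A dominant resolves down a perfect fifth: Bb → Eb. In G minor, Eb is scale degree 6, i.e. VI.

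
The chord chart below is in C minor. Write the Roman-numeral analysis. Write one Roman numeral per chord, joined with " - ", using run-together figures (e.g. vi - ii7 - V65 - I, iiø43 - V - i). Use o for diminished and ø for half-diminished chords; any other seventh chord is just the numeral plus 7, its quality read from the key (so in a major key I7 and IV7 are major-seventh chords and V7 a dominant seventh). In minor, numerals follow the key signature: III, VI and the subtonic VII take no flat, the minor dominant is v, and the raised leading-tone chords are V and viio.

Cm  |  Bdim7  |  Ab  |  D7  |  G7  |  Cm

i - viio7 - VI - V7/V - V7 - i

Cm has root C, degree 1 in C minor, so i.
Bdim7: root B is the leading tone; fully diminished seventh chord there is viio7.
Ab has root Ab, degree 6 in C minor, so VI.
D7 is the secondary dominant of V (dominant seventh chord on D): V7/V.
G7: root G is the dominant; dominant seventh chord there is V7.
Cm: root C is the tonic; minor triad there is i.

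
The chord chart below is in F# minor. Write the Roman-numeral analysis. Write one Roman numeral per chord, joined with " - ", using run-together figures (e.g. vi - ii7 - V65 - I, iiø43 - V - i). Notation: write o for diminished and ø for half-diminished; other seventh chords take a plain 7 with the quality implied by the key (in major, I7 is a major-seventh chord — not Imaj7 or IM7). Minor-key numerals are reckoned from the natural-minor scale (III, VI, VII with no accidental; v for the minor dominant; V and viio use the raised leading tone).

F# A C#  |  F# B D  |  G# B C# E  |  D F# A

F#-A-C#: minor triad on F# = scale degree 1 → i.
F#-B-D has root B, degree 4 in F# minor, so iv64.
G#-B-C#-E has root C#, degree 5 in F# minor, so v43.
D-F#-A: root D is the submediant; major triad there is VI.

i - iv64 - v43 - VI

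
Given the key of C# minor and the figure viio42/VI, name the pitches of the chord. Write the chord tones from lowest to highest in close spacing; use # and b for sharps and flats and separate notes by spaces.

F G# B D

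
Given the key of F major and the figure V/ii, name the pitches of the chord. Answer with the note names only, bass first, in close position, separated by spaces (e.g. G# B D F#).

V/ii is a secondary dominant — the dominant triad of ii. ii in F major is G, so the applied chord's root is D, a perfect fifth above.
Building a major triad on D gives D-F#-A.

D F# A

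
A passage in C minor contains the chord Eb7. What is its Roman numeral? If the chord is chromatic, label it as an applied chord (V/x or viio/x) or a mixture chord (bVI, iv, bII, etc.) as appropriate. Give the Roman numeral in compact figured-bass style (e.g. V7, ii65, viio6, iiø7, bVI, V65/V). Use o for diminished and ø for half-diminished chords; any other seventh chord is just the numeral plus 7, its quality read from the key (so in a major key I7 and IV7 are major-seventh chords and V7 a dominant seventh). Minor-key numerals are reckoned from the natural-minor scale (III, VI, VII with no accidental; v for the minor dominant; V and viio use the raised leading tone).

V7/VI

The pitches Eb-G-Bb-Db form a dominant seventh chord rooted on Eb.
Eb is not a diatonic chord root with this quality in C minor, but it lies a perfect fifth above Ab (VI), so the chord functions as an applied dominant of VI.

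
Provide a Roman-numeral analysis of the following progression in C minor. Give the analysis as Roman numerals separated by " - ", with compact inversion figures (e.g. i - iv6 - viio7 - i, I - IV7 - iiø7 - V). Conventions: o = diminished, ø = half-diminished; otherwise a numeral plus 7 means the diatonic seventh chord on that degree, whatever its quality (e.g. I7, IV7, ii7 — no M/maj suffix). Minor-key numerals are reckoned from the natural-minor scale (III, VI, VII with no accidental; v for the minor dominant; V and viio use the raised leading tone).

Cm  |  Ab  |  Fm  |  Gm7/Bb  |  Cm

i - VI - iv - v65 - i

Cm: minor triad on C = scale degree 1 → i.
Ab: major triad on Ab = scale degree 6 → VI.
Fm: minor triad on F = scale degree 4 → iv.
Gm7/Bb: minor seventh chord on G = scale degree 5 → v65.
Cm has root C, degree 1 in C minor, so i.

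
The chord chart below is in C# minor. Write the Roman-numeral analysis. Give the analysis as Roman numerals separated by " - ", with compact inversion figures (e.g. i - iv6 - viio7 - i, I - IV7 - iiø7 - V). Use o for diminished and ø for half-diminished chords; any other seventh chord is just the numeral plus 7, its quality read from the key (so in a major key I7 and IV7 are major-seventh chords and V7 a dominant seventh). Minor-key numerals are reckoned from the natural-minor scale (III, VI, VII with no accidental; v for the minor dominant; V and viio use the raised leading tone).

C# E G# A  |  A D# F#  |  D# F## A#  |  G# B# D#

C#-E-G#-A has root A, degree 6 in C# minor, so VI65.
A-D#-F# has root D#, degree 2 in C# minor, so iio64.
D#-F##-A#: a major triad on D#, the applied dominant of V → V/V.
G#-B#-D#: major triad on G# = scale degree 5 → V.

VI65 - iio64 - V/V - V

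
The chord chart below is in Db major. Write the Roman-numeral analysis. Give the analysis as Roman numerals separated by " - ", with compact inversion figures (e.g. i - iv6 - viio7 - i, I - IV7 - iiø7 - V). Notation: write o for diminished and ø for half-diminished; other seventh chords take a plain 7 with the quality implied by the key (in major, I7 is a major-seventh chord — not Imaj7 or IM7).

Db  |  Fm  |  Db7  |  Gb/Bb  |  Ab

I - iii - V7/IV - IV6 - V

Db: root Db is the tonic; major triad there is I.
Fm: root F is the mediant; minor triad there is iii.
Db7: a dominant seventh chord on Db, the applied dominant of IV → V7/IV.
Gb/Bb: major triad on Gb = scale degree 4 → IV6.
Ab has root Ab, degree 5 in Db major, so V.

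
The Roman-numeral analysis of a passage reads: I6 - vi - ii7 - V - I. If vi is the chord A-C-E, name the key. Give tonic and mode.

The chord Am is a minor triad rooted on A; its label is vi.
If A is scale degree 6 and the mode makes that degree carry a minor triad, the tonic is C and the mode is major.

C major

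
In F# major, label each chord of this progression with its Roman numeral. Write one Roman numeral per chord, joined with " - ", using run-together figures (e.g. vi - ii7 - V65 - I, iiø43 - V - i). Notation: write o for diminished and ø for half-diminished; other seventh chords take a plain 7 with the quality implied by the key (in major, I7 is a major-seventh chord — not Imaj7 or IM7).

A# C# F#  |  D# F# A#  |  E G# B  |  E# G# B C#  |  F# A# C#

A#-C#-F#: root F# is the tonic; major triad there is I6.
D#-F#-A#: root D# is the submediant; minor triad there is vi.
E-G#-B: E with this quality isn't in the key; it's bVII, borrowed from the parallel minor.
E#-G#-B-C#: root C# is the dominant; dominant seventh chord there is V65.
F#-A#-C# has root F#, degree 1 in F# major, so I.

I6 - vi - bVII - V65 - I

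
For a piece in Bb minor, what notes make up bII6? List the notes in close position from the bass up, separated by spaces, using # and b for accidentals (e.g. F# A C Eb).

Eb Gb Cb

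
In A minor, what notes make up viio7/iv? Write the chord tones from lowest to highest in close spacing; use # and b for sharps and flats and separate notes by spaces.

viio7/iv is a secondary leading-tone chord. The target iv is D in A minor; the applied chord is rooted a semitone below, on C#.
Building a fully diminished seventh chord on C# gives C#-E-G-Bb.

C# E G Bb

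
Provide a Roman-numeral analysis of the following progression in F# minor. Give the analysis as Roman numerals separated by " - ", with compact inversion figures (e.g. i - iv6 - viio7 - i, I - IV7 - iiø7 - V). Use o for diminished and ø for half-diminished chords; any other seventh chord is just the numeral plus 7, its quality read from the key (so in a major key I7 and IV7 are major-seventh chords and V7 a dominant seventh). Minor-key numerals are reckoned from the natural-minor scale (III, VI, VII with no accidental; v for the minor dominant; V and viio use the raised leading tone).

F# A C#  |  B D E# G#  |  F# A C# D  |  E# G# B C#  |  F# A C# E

i - viio43 - VI65 - V65 - i7

F#-A-C#: minor triad on F# = scale degree 1 → i.
B-D-E#-G#: fully diminished seventh chord on E# = scale degree 7 → viio43.
F#-A-C#-D: major seventh chord on D = scale degree 6 → VI65.
E#-G#-B-C# has root C#, degree 5 in F# minor, so V65.
F#-A-C#-E: root F# is the tonic; minor seventh chord there is i7.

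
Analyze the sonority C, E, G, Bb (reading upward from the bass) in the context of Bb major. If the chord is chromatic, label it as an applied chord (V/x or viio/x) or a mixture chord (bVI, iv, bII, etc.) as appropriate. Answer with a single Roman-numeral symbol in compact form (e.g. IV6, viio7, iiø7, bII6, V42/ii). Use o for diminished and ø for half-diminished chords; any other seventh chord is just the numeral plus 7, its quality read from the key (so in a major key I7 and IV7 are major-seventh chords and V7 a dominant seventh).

V7/V

The pitches C-E-G-Bb form a dominant seventh chord rooted on C.
C is not a diatonic chord root with this quality in Bb major, but it lies a perfect fifth above F (V), so the chord functions as an applied dominant of V.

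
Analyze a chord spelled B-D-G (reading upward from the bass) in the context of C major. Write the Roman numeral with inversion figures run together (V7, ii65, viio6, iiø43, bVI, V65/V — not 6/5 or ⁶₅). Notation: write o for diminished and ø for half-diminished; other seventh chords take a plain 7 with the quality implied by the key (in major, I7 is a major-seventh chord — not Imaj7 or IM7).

The pitches G-B-D form a major triad rooted on G.
In C major, G is the dominant; the diatonic major triad there is V.
With B in the bass the chord is in first inversion, so the figured bass is 6.

V6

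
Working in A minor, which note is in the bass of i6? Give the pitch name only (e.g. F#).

i in A minor has root A; the chord is A-C-E.
The figure 6 means first inversion — the third is in the bass.

C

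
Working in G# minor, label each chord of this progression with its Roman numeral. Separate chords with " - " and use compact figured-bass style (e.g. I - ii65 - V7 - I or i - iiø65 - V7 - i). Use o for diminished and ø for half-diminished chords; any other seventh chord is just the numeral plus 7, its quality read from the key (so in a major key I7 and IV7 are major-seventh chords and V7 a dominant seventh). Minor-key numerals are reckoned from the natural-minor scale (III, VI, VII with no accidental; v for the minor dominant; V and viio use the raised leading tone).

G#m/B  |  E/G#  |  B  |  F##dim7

i6 - VI6 - III - viio7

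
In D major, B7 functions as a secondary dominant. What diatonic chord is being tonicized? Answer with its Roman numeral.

The chord is a dominant seventh chord on B.
A dominant resolves down a perfect fifth: B → E. In D major, E is scale degree 2, i.e. ii.

ii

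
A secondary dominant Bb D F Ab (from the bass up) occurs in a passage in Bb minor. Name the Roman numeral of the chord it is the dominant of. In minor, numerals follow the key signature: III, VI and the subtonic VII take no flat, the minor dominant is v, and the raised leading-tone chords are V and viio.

iv

The chord is a dominant seventh chord on Bb.
A dominant resolves down a perfect fifth: Bb → Eb. In Bb minor, Eb is scale degree 4, i.e. iv.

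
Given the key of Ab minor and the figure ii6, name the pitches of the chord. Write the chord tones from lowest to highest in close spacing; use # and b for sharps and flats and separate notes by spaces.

Db F Bb

ii6 is the minor supertonic, borrowed from the parallel major (the Dorian ii). In Ab minor that root is Bb.
So the chord is Bb-Db-F, a minor triad.
The figured bass 6 indicates first inversion, placing the third (Db) in the bass: Db-F-Bb.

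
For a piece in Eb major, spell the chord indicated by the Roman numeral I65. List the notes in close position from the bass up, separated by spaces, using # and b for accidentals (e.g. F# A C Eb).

G Bb D Eb

The numeral's case and figure indicate a major seventh chord. In Eb major its root, scale degree 1, is Eb.
Stacking thirds from Eb gives Eb-G-Bb-D.
With the 65 figure the chord is in first inversion; from the bass G upward in close position it reads G-Bb-D-Eb.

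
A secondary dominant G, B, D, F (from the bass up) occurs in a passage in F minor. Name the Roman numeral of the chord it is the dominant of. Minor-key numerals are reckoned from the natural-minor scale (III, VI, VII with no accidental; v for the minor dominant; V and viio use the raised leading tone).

V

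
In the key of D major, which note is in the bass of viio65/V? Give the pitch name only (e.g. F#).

The applied chord viio65/V is rooted on G#: G#-B-D-F.
The figure 65 means first inversion — the third is in the bass.

B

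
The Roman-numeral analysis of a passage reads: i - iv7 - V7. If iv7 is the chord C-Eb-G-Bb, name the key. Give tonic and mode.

The anchor chord is a minor seventh chord on C, labeled iv7.
iv7 on C implies C is the subdominant; that puts the tonic at G, and the lowercase numeral fits minor mode.

G minor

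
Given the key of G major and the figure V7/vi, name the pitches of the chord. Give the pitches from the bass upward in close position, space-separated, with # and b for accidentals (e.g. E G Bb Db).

B D# F# A

The slash means an applied dominant: we want the dominant of vi. In G major, vi is E minor, and its dominant is built on B.
Building a dominant seventh chord on B gives B-D#-F#-A.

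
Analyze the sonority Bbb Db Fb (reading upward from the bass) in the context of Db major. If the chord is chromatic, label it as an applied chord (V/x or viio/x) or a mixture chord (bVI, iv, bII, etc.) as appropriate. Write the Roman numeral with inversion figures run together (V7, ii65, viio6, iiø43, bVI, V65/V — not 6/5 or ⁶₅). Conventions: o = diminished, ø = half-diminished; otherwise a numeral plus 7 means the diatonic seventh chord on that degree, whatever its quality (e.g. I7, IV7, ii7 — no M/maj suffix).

Stacked in thirds the chord is Bbb-Db-Fb: a major triad on Bbb.
Bbb is the lowered sixth degree of Db major (diatonic 6 would be Bb). This is a major triad on the lowered sixth degree, borrowed from the parallel minor.

bVI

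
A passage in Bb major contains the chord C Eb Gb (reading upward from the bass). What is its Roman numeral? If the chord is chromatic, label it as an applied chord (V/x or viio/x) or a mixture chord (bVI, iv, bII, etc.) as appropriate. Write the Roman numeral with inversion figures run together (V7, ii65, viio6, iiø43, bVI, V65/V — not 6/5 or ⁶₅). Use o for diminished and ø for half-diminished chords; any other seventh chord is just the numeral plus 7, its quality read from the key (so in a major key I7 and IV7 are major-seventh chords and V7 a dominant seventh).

The pitches C-Eb-Gb form a diminished triad rooted on C.
C is the second degree of Bb major. This is the diminished supertonic triad, borrowed from the parallel minor.

iio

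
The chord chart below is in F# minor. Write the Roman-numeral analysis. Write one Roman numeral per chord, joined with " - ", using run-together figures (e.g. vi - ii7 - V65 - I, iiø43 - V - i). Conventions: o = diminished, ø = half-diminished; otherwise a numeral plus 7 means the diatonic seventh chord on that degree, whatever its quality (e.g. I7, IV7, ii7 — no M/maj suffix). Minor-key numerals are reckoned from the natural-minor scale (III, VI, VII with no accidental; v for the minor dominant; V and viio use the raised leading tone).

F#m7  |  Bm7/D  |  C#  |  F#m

i7 - iv65 - V - i

F#m7 has root F#, degree 1 in F# minor, so i7.
Bm7/D: minor seventh chord on B = scale degree 4 → iv65.
C# has root C#, degree 5 in F# minor, so V.
F#m: minor triad on F# = scale degree 1 → i.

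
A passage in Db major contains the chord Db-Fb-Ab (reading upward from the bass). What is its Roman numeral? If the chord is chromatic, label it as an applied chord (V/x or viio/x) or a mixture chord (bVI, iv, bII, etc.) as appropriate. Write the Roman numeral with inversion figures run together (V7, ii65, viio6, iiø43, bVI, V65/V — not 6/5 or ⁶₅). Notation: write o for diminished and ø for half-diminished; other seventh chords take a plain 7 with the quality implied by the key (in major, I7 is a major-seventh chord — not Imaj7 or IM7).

Stacked in thirds the chord is Db-Fb-Ab: a minor triad on Db.
Db is the first degree of Db major. This is the minor tonic, borrowed from the parallel minor.

i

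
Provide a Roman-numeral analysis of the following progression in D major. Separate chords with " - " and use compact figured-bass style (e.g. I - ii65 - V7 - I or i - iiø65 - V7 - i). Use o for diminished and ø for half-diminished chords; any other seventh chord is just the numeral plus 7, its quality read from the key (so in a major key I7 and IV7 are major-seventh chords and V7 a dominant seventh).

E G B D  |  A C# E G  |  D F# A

E-G-B-D: minor seventh chord on E = scale degree 2 → ii7.
A-C#-E-G: dominant seventh chord on A = scale degree 5 → V7.
D-F#-A: root D is the tonic; major triad there is I.

ii7 - V7 - I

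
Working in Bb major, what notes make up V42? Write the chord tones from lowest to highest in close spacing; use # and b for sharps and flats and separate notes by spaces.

In Bb major, the fifth degree is F, and the diatonic chord built there is a dominant seventh chord.
Stacking thirds from F gives F-A-C-Eb.
With the 42 figure the chord is in third inversion; from the bass Eb upward in close position it reads Eb-F-A-C.

Eb F A C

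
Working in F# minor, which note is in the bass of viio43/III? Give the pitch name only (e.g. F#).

D

The applied chord viio43/III is rooted on G#: G#-B-D-F.
The figure 43 means second inversion — the fifth is in the bass.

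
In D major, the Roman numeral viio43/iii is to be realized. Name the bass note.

The applied chord viio43/iii is rooted on E#: E#-G#-B-D.
The figure 43 means second inversion — the fifth is in the bass.

B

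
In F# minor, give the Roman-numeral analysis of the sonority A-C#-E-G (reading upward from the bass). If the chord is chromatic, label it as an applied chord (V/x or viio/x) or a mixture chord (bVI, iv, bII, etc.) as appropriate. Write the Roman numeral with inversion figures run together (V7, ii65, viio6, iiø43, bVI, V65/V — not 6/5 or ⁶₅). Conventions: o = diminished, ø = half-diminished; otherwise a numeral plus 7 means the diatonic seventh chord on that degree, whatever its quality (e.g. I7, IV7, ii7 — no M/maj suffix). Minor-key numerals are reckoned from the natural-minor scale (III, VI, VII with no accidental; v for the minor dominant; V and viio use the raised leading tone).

V7/VI

The pitches A-C#-E-G form a dominant seventh chord rooted on A.
A is not a diatonic chord root with this quality in F# minor, but it lies a perfect fifth above D (VI), so the chord functions as an applied dominant of VI.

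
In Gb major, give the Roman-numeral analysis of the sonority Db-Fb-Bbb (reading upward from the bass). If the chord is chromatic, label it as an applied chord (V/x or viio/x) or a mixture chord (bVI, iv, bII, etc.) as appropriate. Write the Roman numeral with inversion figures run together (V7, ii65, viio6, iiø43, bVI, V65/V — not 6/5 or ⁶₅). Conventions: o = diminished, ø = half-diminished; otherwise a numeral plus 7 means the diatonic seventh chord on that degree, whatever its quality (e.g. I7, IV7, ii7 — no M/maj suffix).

bIII6

The pitches Bbb-Db-Fb form a major triad rooted on Bbb.
Bbb is the lowered third degree of Gb major (diatonic 3 would be Bb). This is a major triad on the lowered third degree, borrowed from the parallel minor.
With Db in the bass the chord is in first inversion, so the figured bass is 6.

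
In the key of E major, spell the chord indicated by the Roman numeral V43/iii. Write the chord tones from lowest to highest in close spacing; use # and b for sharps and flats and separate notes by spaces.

V43/iii is a secondary dominant — the dominant seventh of iii. iii in E major is G#, so the applied chord's root is D#, a perfect fifth above.
Building a dominant seventh chord on D# gives D#-F##-A#-C#.
With the 43 figure the chord is in second inversion; from the bass A# upward in close position it reads A#-C#-D#-F##.

A# C# D# F##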